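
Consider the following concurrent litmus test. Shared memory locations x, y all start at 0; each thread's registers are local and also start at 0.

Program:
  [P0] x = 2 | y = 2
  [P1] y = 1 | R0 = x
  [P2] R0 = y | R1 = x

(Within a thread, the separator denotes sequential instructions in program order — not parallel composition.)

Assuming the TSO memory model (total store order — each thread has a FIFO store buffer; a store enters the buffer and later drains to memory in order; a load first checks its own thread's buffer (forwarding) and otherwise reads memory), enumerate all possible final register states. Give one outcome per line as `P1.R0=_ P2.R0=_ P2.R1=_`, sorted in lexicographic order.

outcome vector order: (P1.R0,P2.R0,P2.R1)
|TSO outcomes| = 10

P1.R0=0 P2.R0=0 P2.R1=0
P1.R0=0 P2.R0=0 P2.R1=2
P1.R0=0 P2.R0=1 P2.R1=0
P1.R0=0 P2.R0=1 P2.R1=2
P1.R0=0 P2.R0=2 P2.R1=2
P1.R0=2 P2.R0=0 P2.R1=0
P1.R0=2 P2.R0=0 P2.R1=2
P1.R0=2 P2.R0=1 P2.R1=0
P1.R0=2 P2.R0=1 P2.R1=2
P1.R0=2 P2.R0=2 P2.R1=2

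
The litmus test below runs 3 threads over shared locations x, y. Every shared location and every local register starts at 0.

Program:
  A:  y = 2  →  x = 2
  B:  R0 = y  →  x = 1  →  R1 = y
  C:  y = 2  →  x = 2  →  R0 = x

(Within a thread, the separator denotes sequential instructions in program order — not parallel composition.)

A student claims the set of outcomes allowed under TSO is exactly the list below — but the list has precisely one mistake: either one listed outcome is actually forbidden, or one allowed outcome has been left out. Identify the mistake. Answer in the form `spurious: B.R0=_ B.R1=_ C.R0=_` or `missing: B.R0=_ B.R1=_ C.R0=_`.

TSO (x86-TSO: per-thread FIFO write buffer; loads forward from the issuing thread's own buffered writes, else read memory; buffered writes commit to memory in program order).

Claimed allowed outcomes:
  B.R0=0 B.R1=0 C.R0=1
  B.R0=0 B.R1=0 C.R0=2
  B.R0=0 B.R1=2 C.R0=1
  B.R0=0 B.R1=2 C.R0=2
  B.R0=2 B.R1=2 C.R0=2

outcome vector order: (B.R0,B.R1,C.R0)
TSO (6): 0/0/1, 0/0/2, 0/2/1, 0/2/2, 2/2/1, 2/2/2
TSO∖claimed = {2/2/1}

missing: B.R0=2 B.R1=2 C.R0=1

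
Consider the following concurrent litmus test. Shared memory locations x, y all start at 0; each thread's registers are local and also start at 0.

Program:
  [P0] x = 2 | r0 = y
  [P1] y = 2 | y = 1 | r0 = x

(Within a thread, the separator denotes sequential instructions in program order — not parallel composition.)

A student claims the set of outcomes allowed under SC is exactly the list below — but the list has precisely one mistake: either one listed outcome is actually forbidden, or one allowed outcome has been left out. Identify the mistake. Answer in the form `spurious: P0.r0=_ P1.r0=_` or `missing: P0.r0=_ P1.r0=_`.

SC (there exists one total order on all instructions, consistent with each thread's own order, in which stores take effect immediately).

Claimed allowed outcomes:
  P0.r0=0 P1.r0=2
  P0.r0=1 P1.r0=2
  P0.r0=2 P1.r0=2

outcome vector order: (P0.r0,P1.r0)
under SC → <0 2>; <1 0>; <1 2>; <2 2>
SC∖claimed = {<1 0>}

missing: P0.r0=1 P1.r0=0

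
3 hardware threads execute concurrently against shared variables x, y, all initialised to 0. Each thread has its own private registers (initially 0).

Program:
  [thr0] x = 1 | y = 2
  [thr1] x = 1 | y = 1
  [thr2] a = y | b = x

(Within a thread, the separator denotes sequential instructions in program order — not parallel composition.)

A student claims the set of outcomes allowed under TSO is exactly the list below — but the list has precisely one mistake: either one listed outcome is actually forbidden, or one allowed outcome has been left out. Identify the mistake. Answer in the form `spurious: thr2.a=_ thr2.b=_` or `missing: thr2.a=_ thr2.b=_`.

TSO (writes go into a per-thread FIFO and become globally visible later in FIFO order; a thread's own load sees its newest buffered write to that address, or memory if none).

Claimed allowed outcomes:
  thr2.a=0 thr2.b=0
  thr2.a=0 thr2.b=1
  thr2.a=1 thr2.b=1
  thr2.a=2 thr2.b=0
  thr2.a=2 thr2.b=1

spurious: thr2.a=2 thr2.b=0

outcome vector order: (thr2.a,thr2.b)
[TSO] allowed = {(0,0); (0,1); (1,1); (2,1)}
claimed∖TSO = {(2,0)}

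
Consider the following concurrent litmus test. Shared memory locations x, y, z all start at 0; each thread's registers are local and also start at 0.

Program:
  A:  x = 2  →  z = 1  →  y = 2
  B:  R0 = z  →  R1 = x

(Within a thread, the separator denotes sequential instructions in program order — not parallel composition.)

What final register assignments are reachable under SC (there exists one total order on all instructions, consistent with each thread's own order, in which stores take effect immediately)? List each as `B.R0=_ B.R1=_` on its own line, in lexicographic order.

outcome vector order: (B.R0,B.R1)
|SC outcomes| = 3

B.R0=0 B.R1=0
B.R0=0 B.R1=2
B.R0=1 B.R1=2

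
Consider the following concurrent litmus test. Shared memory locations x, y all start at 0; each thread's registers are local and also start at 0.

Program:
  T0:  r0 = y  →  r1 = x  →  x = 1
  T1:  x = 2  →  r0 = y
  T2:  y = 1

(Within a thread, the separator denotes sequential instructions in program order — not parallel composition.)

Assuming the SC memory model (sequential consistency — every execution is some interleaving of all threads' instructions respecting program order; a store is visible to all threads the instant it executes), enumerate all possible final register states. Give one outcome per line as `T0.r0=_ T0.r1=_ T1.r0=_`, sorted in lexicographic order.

T0.r0=0 T0.r1=0 T1.r0=0
T0.r0=0 T0.r1=0 T1.r0=1
T0.r0=0 T0.r1=2 T1.r0=0
T0.r0=0 T0.r1=2 T1.r0=1
T0.r0=1 T0.r1=0 T1.r0=1
T0.r0=1 T0.r1=2 T1.r0=0
T0.r0=1 T0.r1=2 T1.r0=1

outcome vector order: (T0.r0,T0.r1,T1.r0)
|SC outcomes| = 7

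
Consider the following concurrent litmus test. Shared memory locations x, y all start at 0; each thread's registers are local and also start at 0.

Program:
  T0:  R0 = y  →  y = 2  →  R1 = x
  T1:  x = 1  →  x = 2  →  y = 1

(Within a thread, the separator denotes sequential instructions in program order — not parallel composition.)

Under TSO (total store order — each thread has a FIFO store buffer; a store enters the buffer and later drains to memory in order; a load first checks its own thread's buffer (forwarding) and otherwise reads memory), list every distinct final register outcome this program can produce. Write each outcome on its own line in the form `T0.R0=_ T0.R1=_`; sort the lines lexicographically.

T0.R0=0 T0.R1=0
T0.R0=0 T0.R1=1
T0.R0=0 T0.R1=2
T0.R0=1 T0.R1=2

outcome vector order: (T0.R0,T0.R1)
|TSO outcomes| = 4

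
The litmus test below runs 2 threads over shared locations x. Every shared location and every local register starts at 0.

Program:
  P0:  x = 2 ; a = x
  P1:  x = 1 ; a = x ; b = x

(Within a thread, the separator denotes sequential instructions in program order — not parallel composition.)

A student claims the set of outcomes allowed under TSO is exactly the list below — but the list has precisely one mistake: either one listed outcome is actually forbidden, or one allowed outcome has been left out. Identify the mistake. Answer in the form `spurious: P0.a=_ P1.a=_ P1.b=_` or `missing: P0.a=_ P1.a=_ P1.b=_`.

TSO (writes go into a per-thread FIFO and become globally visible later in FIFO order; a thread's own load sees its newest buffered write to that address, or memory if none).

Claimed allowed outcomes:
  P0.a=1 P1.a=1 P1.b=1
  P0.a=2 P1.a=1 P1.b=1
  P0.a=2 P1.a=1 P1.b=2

missing: P0.a=2 P1.a=2 P1.b=2

outcome vector order: (P0.a,P1.a,P1.b)
TSO: 4 outcomes — {(1,1,1), (2,1,1), (2,1,2), (2,2,2)}
TSO∖claimed = {(2,2,2)}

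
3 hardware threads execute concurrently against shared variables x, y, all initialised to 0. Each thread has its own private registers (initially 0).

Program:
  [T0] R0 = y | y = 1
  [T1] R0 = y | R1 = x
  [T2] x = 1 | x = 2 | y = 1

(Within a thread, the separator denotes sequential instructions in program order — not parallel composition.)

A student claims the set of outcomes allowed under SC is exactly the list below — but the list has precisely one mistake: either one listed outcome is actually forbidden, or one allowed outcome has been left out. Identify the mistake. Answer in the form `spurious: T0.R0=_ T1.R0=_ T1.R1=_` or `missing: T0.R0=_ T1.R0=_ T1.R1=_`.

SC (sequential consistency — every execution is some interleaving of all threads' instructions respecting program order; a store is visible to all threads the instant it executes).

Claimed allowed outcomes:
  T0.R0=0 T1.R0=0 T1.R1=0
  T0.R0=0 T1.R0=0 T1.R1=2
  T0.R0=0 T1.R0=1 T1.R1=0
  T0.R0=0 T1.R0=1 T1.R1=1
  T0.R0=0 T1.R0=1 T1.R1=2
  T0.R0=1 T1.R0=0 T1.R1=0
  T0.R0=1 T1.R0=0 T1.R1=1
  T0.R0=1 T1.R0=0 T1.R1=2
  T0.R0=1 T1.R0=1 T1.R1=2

missing: T0.R0=0 T1.R0=0 T1.R1=1

outcome vector order: (T0.R0,T1.R0,T1.R1)
under SC → <0 0 0>, <0 0 1>, <0 0 2>, <0 1 0>, <0 1 1>, <0 1 2>, <1 0 0>, <1 0 1>, <1 0 2>, <1 1 2>
SC∖claimed = {<0 0 1>}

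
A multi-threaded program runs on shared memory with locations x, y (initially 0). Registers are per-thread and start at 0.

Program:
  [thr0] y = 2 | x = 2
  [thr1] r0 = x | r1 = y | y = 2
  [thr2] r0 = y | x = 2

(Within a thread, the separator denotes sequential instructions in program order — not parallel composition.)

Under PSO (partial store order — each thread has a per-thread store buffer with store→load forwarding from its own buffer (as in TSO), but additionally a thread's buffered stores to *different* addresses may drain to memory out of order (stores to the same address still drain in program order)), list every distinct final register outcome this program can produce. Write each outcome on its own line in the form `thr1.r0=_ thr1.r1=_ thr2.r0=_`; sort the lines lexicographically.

thr1.r0=0 thr1.r1=0 thr2.r0=0
thr1.r0=0 thr1.r1=0 thr2.r0=2
thr1.r0=0 thr1.r1=2 thr2.r0=0
thr1.r0=0 thr1.r1=2 thr2.r0=2
thr1.r0=2 thr1.r1=0 thr2.r0=0
thr1.r0=2 thr1.r1=0 thr2.r0=2
thr1.r0=2 thr1.r1=2 thr2.r0=0
thr1.r0=2 thr1.r1=2 thr2.r0=2

outcome vector order: (thr1.r0,thr1.r1,thr2.r0)
|PSO outcomes| = 8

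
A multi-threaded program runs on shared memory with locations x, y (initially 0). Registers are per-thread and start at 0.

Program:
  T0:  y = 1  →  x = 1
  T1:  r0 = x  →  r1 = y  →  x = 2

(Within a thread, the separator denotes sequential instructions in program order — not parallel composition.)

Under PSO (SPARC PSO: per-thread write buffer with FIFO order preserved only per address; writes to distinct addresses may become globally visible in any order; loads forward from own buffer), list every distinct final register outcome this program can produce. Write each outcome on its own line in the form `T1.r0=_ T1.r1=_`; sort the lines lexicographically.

outcome vector order: (T1.r0,T1.r1)
|PSO outcomes| = 4

T1.r0=0 T1.r1=0
T1.r0=0 T1.r1=1
T1.r0=1 T1.r1=0
T1.r0=1 T1.r1=1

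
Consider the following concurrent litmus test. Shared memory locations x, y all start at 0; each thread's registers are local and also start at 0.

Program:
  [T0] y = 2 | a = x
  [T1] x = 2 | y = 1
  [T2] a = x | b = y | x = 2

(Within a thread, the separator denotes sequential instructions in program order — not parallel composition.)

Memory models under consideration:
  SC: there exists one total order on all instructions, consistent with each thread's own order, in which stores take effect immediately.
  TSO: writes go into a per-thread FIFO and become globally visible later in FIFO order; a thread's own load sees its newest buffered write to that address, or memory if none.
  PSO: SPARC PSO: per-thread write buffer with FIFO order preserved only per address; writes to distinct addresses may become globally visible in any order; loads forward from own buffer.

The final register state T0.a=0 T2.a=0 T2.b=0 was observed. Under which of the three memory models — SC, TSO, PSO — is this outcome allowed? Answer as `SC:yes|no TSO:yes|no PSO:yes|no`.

SC:yes TSO:yes PSO:yes

outcome vector order: (T0.a,T2.a,T2.b)
[SC] allowed = {0/0/0; 0/0/1; 0/0/2; 0/2/1; 0/2/2; 2/0/0; 2/0/1; 2/0/2; 2/2/0; 2/2/1; 2/2/2}
[TSO] allowed = {0/0/0; 0/0/1; 0/0/2; 0/2/0; 0/2/1; 0/2/2; 2/0/0; 2/0/1; 2/0/2; 2/2/0; 2/2/1; 2/2/2}
[PSO] allowed = {0/0/0; 0/0/1; 0/0/2; 0/2/0; 0/2/1; 0/2/2; 2/0/0; 2/0/1; 2/0/2; 2/2/0; 2/2/1; 2/2/2}
target 0/0/0 ∈ {SC,TSO,PSO}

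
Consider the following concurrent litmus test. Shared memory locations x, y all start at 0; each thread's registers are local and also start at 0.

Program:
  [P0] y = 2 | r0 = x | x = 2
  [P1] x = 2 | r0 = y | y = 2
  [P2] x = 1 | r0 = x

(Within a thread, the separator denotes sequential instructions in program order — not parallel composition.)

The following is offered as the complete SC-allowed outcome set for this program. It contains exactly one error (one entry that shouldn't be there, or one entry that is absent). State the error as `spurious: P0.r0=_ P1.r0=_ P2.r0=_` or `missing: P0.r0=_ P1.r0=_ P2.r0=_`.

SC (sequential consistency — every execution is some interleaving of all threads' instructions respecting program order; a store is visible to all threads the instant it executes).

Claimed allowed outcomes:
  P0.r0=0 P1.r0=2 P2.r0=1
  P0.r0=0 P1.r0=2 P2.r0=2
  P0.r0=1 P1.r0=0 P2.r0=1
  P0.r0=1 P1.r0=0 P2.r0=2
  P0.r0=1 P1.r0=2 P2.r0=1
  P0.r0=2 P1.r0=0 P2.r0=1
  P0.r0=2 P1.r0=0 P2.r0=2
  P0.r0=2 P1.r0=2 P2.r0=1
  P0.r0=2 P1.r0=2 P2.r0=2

outcome vector order: (P0.r0,P1.r0,P2.r0)
under SC → <0 2 1>, <0 2 2>, <1 0 1>, <1 0 2>, <1 2 1>, <1 2 2>, <2 0 1>, <2 0 2>, <2 2 1>, <2 2 2>
SC∖claimed = {<1 2 2>}

missing: P0.r0=1 P1.r0=2 P2.r0=2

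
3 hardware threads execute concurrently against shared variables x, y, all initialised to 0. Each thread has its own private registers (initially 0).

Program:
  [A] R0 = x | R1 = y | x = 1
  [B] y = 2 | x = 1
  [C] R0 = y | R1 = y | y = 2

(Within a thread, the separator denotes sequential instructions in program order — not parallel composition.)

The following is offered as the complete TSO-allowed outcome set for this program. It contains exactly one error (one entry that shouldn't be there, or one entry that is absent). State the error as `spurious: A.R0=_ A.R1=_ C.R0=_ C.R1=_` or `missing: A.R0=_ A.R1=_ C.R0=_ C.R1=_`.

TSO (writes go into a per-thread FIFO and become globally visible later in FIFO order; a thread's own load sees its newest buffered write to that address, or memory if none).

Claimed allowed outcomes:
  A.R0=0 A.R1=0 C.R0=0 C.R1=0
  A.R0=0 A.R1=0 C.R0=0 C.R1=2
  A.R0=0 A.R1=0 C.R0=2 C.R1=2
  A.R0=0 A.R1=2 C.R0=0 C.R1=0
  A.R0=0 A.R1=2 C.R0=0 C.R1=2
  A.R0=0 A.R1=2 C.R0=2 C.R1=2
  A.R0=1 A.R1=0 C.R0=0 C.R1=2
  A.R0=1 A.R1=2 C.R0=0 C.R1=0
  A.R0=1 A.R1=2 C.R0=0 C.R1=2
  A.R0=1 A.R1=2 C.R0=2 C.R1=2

outcome vector order: (A.R0,A.R1,C.R0,C.R1)
TSO (9): <0 0 0 0>; <0 0 0 2>; <0 0 2 2>; <0 2 0 0>; <0 2 0 2>; <0 2 2 2>; <1 2 0 0>; <1 2 0 2>; <1 2 2 2>
claimed∖TSO = {<1 0 0 2>}

spurious: A.R0=1 A.R1=0 C.R0=0 C.R1=2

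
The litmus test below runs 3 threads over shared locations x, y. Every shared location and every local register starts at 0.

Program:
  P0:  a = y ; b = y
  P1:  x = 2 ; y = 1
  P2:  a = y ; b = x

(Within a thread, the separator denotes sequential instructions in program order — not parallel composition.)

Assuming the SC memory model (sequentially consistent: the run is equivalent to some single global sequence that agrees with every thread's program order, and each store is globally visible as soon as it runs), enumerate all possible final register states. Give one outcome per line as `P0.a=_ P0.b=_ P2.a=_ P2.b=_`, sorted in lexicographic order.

outcome vector order: (P0.a,P0.b,P2.a,P2.b)
|SC outcomes| = 9

P0.a=0 P0.b=0 P2.a=0 P2.b=0
P0.a=0 P0.b=0 P2.a=0 P2.b=2
P0.a=0 P0.b=0 P2.a=1 P2.b=2
P0.a=0 P0.b=1 P2.a=0 P2.b=0
P0.a=0 P0.b=1 P2.a=0 P2.b=2
P0.a=0 P0.b=1 P2.a=1 P2.b=2
P0.a=1 P0.b=1 P2.a=0 P2.b=0
P0.a=1 P0.b=1 P2.a=0 P2.b=2
P0.a=1 P0.b=1 P2.a=1 P2.b=2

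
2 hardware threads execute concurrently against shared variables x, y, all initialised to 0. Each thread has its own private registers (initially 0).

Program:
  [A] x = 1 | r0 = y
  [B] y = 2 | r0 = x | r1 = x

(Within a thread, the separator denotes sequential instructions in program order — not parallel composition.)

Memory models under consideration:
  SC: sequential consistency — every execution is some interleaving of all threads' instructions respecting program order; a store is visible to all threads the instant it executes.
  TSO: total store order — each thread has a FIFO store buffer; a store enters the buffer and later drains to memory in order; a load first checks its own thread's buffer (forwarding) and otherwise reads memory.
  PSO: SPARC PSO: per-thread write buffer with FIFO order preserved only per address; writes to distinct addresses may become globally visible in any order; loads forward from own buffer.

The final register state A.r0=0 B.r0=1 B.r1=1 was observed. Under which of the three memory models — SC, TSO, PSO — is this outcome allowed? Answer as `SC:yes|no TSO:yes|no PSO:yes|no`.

outcome vector order: (A.r0,B.r0,B.r1)
[SC] allowed = {011 200 201 211}
[TSO] allowed = {000 001 011 200 201 211}
[PSO] allowed = {000 001 011 200 201 211}
target 011 ∈ {SC,TSO,PSO}

SC:yes TSO:yes PSO:yes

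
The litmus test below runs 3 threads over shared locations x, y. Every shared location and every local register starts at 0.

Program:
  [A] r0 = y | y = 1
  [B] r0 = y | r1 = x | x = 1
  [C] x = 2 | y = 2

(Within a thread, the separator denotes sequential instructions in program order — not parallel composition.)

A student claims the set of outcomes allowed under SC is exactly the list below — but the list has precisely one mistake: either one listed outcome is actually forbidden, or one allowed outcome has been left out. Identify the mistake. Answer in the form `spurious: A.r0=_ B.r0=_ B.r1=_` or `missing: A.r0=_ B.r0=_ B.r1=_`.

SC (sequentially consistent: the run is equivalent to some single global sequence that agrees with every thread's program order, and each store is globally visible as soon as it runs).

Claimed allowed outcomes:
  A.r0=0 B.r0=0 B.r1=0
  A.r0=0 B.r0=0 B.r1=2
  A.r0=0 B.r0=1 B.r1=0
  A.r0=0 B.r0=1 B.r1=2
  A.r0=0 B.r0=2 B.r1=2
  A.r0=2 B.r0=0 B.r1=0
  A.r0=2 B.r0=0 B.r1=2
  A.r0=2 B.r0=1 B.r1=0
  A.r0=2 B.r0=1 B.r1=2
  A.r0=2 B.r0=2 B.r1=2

outcome vector order: (A.r0,B.r0,B.r1)
under SC → 000, 002, 010, 012, 022, 200, 202, 212, 222
claimed∖SC = {210}

spurious: A.r0=2 B.r0=1 B.r1=0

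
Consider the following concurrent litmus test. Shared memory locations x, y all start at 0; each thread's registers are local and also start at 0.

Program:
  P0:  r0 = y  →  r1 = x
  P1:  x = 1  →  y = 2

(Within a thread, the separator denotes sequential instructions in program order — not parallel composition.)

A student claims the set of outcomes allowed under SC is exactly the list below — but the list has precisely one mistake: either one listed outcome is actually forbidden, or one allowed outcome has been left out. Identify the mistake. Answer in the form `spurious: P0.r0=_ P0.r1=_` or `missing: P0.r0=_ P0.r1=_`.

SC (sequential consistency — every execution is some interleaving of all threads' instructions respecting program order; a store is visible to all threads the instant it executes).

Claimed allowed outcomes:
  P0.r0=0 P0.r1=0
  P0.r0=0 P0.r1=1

outcome vector order: (P0.r0,P0.r1)
SC: 3 outcomes — {<0 0>; <0 1>; <2 1>}
SC∖claimed = {<2 1>}

missing: P0.r0=2 P0.r1=1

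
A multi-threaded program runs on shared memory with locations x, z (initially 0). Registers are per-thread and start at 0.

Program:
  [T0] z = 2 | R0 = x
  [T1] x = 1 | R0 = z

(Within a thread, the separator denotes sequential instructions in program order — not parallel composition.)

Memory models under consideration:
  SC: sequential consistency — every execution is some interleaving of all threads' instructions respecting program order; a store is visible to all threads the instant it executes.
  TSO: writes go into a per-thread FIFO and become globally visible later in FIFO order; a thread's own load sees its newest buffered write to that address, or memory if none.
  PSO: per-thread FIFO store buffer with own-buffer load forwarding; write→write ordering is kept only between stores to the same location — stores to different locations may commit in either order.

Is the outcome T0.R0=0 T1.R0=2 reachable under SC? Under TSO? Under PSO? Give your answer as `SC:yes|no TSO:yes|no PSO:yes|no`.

outcome vector order: (T0.R0,T1.R0)
under SC → 0/2, 1/0, 1/2
under TSO → 0/0, 0/2, 1/0, 1/2
under PSO → 0/0, 0/2, 1/0, 1/2
target 0/2 ∈ {SC,TSO,PSO}

SC:yes TSO:yes PSO:yes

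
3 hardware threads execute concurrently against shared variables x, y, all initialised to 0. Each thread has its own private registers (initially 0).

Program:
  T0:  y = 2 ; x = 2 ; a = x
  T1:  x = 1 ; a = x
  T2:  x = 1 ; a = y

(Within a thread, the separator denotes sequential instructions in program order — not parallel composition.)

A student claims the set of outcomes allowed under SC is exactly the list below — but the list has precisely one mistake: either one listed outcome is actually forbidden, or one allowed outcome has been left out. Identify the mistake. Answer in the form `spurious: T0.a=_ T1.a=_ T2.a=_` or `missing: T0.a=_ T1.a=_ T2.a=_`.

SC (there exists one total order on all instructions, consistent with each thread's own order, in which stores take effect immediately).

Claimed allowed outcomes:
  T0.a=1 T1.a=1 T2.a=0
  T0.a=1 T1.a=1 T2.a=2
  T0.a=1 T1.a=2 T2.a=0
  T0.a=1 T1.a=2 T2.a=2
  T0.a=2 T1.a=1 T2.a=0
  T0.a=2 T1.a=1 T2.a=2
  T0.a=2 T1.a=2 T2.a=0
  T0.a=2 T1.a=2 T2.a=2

outcome vector order: (T0.a,T1.a,T2.a)
[SC] allowed = {(1,1,0), (1,1,2), (1,2,2), (2,1,0), (2,1,2), (2,2,0), (2,2,2)}
claimed∖SC = {(1,2,0)}

spurious: T0.a=1 T1.a=2 T2.a=0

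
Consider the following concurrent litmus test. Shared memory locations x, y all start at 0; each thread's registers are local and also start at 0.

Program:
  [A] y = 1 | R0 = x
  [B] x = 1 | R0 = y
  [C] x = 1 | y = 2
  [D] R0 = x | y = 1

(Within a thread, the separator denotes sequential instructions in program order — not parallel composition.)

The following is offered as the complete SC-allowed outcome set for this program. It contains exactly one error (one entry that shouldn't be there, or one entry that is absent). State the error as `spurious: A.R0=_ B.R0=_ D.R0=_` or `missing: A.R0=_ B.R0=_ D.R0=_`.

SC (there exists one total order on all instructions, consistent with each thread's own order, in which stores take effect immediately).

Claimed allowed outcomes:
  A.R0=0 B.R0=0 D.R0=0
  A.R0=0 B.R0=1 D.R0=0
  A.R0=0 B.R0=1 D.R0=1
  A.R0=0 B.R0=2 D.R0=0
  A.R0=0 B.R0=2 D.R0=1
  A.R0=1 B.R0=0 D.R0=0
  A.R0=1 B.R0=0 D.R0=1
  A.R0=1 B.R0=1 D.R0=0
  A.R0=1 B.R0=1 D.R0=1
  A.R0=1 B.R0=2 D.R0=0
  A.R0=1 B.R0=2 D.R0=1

spurious: A.R0=0 B.R0=0 D.R0=0

outcome vector order: (A.R0,B.R0,D.R0)
SC: 10 outcomes — {(0,1,0) (0,1,1) (0,2,0) (0,2,1) (1,0,0) (1,0,1) (1,1,0) (1,1,1) (1,2,0) (1,2,1)}
claimed∖SC = {(0,0,0)}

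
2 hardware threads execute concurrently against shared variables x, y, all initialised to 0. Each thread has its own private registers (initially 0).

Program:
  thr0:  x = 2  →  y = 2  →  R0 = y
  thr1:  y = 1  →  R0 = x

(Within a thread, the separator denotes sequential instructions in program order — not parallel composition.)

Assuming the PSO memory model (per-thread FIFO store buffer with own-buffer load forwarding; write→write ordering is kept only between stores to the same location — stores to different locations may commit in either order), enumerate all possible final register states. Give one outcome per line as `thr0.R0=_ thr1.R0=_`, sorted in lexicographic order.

outcome vector order: (thr0.R0,thr1.R0)
|PSO outcomes| = 4

thr0.R0=1 thr1.R0=0
thr0.R0=1 thr1.R0=2
thr0.R0=2 thr1.R0=0
thr0.R0=2 thr1.R0=2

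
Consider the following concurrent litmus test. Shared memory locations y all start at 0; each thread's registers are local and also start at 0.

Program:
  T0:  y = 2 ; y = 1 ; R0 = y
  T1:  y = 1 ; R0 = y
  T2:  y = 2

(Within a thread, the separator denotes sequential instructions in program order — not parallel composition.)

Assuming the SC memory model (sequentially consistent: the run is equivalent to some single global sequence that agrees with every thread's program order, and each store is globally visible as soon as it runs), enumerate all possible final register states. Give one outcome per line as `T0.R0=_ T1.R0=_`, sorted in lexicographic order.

outcome vector order: (T0.R0,T1.R0)
|SC outcomes| = 4

T0.R0=1 T1.R0=1
T0.R0=1 T1.R0=2
T0.R0=2 T1.R0=1
T0.R0=2 T1.R0=2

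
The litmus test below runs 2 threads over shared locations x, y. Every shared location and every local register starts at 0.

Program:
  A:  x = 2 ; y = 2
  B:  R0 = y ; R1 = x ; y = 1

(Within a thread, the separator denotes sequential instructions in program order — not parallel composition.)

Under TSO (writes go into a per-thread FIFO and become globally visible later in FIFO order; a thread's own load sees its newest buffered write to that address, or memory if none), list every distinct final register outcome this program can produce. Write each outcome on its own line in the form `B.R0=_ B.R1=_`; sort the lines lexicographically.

B.R0=0 B.R1=0
B.R0=0 B.R1=2
B.R0=2 B.R1=2

outcome vector order: (B.R0,B.R1)
|TSO outcomes| = 3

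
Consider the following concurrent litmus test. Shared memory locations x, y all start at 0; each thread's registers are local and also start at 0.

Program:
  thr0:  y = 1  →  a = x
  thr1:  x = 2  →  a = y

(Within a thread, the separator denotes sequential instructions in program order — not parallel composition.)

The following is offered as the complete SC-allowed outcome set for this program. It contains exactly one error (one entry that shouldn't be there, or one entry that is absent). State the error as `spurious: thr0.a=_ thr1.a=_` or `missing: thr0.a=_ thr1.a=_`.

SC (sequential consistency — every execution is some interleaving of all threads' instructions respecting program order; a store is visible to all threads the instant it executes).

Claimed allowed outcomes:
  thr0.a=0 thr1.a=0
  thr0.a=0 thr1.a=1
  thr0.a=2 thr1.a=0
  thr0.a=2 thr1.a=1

outcome vector order: (thr0.a,thr1.a)
[SC] allowed = {<0 1>; <2 0>; <2 1>}
claimed∖SC = {<0 0>}

spurious: thr0.a=0 thr1.a=0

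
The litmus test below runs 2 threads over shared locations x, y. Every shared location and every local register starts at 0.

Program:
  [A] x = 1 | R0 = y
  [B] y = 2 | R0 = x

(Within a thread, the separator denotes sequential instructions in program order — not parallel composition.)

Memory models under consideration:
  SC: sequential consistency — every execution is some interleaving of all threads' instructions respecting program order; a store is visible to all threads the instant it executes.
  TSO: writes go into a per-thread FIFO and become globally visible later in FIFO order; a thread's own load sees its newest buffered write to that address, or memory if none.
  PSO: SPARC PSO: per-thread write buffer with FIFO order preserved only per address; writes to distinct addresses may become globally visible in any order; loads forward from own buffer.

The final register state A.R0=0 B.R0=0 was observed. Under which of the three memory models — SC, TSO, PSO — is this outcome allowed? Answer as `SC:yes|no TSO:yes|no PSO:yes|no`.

outcome vector order: (A.R0,B.R0)
SC: 3 outcomes — {<0 1> <2 0> <2 1>}
TSO: 4 outcomes — {<0 0> <0 1> <2 0> <2 1>}
PSO: 4 outcomes — {<0 0> <0 1> <2 0> <2 1>}
target <0 0> ∈ {TSO,PSO}

SC:no TSO:yes PSO:yes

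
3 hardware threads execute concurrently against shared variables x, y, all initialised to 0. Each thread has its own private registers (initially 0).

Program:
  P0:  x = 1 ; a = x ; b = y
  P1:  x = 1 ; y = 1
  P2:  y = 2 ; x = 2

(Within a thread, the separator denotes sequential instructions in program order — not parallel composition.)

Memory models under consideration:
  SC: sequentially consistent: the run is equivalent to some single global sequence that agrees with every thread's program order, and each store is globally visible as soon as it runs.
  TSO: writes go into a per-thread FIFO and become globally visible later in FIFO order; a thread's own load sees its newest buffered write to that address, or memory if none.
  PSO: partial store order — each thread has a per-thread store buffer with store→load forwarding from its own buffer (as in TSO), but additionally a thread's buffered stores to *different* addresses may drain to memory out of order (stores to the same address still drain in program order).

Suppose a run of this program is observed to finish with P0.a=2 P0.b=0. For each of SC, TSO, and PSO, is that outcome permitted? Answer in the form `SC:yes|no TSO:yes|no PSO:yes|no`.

outcome vector order: (P0.a,P0.b)
SC: 5 outcomes — {<1 0> <1 1> <1 2> <2 1> <2 2>}
TSO: 5 outcomes — {<1 0> <1 1> <1 2> <2 1> <2 2>}
PSO: 6 outcomes — {<1 0> <1 1> <1 2> <2 0> <2 1> <2 2>}
target <2 0> ∈ {PSO}

SC:no TSO:no PSO:yes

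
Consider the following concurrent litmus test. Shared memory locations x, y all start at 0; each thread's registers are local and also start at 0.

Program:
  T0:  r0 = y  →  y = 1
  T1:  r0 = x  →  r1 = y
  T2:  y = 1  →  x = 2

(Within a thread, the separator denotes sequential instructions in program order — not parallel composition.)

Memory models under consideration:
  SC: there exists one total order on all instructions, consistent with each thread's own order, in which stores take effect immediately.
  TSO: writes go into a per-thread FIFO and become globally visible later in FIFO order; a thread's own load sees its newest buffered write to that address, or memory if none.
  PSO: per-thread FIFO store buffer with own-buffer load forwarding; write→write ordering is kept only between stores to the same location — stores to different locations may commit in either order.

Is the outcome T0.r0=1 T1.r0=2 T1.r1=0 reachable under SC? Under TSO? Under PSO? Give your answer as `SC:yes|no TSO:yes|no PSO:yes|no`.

SC:no TSO:no PSO:yes

outcome vector order: (T0.r0,T1.r0,T1.r1)
SC (6): (0,0,0) (0,0,1) (0,2,1) (1,0,0) (1,0,1) (1,2,1)
TSO (6): (0,0,0) (0,0,1) (0,2,1) (1,0,0) (1,0,1) (1,2,1)
PSO (8): (0,0,0) (0,0,1) (0,2,0) (0,2,1) (1,0,0) (1,0,1) (1,2,0) (1,2,1)
target (1,2,0) ∈ {PSO}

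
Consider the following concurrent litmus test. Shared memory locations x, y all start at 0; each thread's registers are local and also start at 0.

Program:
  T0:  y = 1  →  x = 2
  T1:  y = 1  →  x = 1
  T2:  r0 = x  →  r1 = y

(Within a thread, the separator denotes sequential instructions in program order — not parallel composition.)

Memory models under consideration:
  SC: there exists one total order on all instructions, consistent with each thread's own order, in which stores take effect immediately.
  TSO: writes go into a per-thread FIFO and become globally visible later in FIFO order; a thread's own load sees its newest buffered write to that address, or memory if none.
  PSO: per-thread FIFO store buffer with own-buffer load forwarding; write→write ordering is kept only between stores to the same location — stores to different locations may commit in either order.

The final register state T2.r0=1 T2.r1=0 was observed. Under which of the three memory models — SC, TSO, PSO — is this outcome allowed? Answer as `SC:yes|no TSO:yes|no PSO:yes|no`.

outcome vector order: (T2.r0,T2.r1)
under SC → 00; 01; 11; 21
under TSO → 00; 01; 11; 21
under PSO → 00; 01; 10; 11; 20; 21
target 10 ∈ {PSO}

SC:no TSO:no PSO:yes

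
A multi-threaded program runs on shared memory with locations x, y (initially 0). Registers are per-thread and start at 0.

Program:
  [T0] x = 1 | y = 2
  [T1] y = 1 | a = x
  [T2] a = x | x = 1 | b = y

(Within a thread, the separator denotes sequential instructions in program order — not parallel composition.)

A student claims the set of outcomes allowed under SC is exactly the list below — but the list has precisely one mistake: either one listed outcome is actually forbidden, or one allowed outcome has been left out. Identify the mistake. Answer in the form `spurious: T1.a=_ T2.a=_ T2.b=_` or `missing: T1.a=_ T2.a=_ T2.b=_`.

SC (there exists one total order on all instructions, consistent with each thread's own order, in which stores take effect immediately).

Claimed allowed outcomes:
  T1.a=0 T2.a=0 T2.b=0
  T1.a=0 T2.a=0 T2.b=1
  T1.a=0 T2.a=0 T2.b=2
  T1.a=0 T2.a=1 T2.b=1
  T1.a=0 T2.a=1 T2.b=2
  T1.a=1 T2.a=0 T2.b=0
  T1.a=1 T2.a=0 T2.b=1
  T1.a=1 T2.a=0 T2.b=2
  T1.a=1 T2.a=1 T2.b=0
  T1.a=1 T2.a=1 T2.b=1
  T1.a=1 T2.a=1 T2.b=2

outcome vector order: (T1.a,T2.a,T2.b)
[SC] allowed = {<0 0 1>; <0 0 2>; <0 1 1>; <0 1 2>; <1 0 0>; <1 0 1>; <1 0 2>; <1 1 0>; <1 1 1>; <1 1 2>}
claimed∖SC = {<0 0 0>}

spurious: T1.a=0 T2.a=0 T2.b=0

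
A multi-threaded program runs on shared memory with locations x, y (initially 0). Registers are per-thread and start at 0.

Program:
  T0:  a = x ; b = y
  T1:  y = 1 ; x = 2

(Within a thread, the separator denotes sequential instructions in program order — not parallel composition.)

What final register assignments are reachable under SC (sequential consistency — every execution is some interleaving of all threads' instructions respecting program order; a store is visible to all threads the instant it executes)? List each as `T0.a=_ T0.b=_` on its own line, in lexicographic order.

outcome vector order: (T0.a,T0.b)
|SC outcomes| = 3

T0.a=0 T0.b=0
T0.a=0 T0.b=1
T0.a=2 T0.b=1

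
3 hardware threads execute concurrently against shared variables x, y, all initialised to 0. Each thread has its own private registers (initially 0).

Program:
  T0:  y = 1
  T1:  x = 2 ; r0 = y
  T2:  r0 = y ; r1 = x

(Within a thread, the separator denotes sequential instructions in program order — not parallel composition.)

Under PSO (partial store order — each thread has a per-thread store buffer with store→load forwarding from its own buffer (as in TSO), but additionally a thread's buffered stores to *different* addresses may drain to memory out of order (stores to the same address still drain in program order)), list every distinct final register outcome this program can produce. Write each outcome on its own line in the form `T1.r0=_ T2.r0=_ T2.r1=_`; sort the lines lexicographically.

outcome vector order: (T1.r0,T2.r0,T2.r1)
|PSO outcomes| = 8

T1.r0=0 T2.r0=0 T2.r1=0
T1.r0=0 T2.r0=0 T2.r1=2
T1.r0=0 T2.r0=1 T2.r1=0
T1.r0=0 T2.r0=1 T2.r1=2
T1.r0=1 T2.r0=0 T2.r1=0
T1.r0=1 T2.r0=0 T2.r1=2
T1.r0=1 T2.r0=1 T2.r1=0
T1.r0=1 T2.r0=1 T2.r1=2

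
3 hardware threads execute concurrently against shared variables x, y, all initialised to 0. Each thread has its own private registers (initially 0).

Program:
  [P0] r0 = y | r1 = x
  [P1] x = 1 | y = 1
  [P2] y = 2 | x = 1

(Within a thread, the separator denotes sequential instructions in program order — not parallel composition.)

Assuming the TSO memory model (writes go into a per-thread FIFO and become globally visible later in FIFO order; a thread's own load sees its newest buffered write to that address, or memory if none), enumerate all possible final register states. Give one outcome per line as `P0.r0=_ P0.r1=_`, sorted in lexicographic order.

outcome vector order: (P0.r0,P0.r1)
|TSO outcomes| = 5

P0.r0=0 P0.r1=0
P0.r0=0 P0.r1=1
P0.r0=1 P0.r1=1
P0.r0=2 P0.r1=0
P0.r0=2 P0.r1=1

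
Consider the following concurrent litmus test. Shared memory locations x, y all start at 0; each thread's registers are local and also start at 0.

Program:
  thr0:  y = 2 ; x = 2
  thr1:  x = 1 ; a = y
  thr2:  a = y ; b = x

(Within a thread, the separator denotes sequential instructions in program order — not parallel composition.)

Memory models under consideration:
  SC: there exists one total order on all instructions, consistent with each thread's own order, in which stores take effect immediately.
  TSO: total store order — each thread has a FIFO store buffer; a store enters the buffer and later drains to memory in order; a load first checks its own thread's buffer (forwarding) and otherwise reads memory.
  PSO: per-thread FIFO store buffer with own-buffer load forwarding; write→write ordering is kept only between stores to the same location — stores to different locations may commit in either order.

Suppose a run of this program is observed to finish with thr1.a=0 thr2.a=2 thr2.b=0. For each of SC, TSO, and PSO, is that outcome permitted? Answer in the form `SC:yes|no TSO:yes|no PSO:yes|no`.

outcome vector order: (thr1.a,thr2.a,thr2.b)
under SC → (0,0,0); (0,0,1); (0,0,2); (0,2,1); (0,2,2); (2,0,0); (2,0,1); (2,0,2); (2,2,0); (2,2,1); (2,2,2)
under TSO → (0,0,0); (0,0,1); (0,0,2); (0,2,0); (0,2,1); (0,2,2); (2,0,0); (2,0,1); (2,0,2); (2,2,0); (2,2,1); (2,2,2)
under PSO → (0,0,0); (0,0,1); (0,0,2); (0,2,0); (0,2,1); (0,2,2); (2,0,0); (2,0,1); (2,0,2); (2,2,0); (2,2,1); (2,2,2)
target (0,2,0) ∈ {TSO,PSO}

SC:no TSO:yes PSO:yes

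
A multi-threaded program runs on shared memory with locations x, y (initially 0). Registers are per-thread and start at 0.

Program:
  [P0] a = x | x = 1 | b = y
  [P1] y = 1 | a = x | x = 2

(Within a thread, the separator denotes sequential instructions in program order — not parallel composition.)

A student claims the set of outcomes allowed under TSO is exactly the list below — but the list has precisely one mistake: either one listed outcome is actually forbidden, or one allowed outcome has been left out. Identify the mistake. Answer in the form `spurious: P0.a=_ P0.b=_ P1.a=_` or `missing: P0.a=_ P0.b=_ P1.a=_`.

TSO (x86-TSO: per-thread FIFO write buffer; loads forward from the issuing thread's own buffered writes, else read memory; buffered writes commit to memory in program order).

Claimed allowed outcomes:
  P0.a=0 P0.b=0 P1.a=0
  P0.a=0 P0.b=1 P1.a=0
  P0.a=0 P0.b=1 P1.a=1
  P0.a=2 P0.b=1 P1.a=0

missing: P0.a=0 P0.b=0 P1.a=1

outcome vector order: (P0.a,P0.b,P1.a)
TSO (5): (0,0,0), (0,0,1), (0,1,0), (0,1,1), (2,1,0)
TSO∖claimed = {(0,0,1)}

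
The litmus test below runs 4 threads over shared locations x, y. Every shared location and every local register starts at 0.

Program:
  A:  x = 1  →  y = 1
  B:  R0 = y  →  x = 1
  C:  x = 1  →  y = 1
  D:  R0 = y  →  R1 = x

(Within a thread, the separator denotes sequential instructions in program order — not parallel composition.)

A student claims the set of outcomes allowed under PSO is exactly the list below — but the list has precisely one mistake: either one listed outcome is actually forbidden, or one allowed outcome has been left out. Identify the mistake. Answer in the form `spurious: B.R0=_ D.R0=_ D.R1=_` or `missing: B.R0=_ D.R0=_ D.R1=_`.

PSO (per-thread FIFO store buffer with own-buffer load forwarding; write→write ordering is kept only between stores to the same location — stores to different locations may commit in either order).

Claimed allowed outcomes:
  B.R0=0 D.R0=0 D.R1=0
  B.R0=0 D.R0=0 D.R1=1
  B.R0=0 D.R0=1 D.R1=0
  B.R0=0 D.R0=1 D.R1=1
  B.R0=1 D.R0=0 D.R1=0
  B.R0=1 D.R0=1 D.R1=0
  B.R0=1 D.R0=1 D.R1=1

outcome vector order: (B.R0,D.R0,D.R1)
PSO: 8 outcomes — {<0 0 0>, <0 0 1>, <0 1 0>, <0 1 1>, <1 0 0>, <1 0 1>, <1 1 0>, <1 1 1>}
PSO∖claimed = {<1 0 1>}

missing: B.R0=1 D.R0=0 D.R1=1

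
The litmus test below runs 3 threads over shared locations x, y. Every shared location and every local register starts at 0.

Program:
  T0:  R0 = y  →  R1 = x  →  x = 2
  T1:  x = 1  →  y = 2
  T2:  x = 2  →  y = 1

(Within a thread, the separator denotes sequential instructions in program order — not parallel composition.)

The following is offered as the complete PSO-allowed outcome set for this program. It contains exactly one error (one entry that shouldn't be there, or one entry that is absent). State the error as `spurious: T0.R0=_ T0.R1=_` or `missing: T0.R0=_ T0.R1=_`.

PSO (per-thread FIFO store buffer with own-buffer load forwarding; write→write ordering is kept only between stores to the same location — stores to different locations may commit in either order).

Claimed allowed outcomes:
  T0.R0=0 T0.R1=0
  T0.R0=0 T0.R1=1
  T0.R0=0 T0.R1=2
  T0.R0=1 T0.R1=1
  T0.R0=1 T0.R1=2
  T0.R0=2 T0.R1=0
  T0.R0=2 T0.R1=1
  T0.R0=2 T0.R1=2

outcome vector order: (T0.R0,T0.R1)
[PSO] allowed = {0/0 0/1 0/2 1/0 1/1 1/2 2/0 2/1 2/2}
PSO∖claimed = {1/0}

missing: T0.R0=1 T0.R1=0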